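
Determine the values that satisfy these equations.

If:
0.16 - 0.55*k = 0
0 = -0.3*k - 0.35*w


Then:
k = 0.29
w = -0.25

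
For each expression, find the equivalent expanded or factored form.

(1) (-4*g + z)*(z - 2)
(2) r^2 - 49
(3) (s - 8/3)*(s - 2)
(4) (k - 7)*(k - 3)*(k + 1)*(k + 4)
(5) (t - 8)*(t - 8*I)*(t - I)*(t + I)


(1) = -4*g*z + 8*g + z^2 - 2*z
(2) = (r - 7)*(r + 7)
(3) = s^2 - 14*s/3 + 16/3
(4) = k^4 - 5*k^3 - 25*k^2 + 65*k + 84
(5) = t^4 - 8*t^3 - 8*I*t^3 + t^2 + 64*I*t^2 - 8*t - 8*I*t + 64*I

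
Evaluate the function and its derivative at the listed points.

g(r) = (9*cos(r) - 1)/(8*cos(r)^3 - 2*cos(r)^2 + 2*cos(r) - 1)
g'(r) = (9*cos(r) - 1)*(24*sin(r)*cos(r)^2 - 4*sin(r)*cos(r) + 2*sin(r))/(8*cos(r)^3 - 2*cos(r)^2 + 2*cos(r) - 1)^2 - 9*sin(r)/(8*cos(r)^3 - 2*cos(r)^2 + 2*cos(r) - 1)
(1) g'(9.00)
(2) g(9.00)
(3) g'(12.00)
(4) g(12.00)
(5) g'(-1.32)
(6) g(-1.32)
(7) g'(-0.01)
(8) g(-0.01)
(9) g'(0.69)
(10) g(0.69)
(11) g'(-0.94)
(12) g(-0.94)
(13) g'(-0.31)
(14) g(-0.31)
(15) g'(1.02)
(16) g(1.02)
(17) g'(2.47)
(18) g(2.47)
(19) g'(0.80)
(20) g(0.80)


(1) = -0.52
(2) = 0.87
(3) = -2.17
(4) = 1.62
(5) = -28.95
(6) = -2.44
(7) = -0.02
(8) = 1.14
(9) = 3.56
(10) = 1.97
(11) = -15.50
(12) = 3.83
(13) = -0.82
(14) = 1.26
(15) = 37.26
(16) = 5.75
(17) = -0.97
(18) = 1.05
(19) = 6.03
(20) = 2.48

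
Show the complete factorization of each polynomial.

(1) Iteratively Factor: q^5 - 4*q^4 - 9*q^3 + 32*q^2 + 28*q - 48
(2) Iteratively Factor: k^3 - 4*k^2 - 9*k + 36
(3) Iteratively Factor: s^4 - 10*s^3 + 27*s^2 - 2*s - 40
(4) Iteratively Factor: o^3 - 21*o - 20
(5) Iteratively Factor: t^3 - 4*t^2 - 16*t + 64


(1) = (q - 4)*(q^4 - 9*q^2 - 4*q + 12) = (q - 4)*(q - 1)*(q^3 + q^2 - 8*q - 12) = (q - 4)*(q - 1)*(q + 2)*(q^2 - q - 6) = (q - 4)*(q - 3)*(q - 1)*(q + 2)*(q + 2)
(2) = (k + 3)*(k^2 - 7*k + 12) = (k - 4)*(k + 3)*(k - 3)
(3) = (s - 5)*(s^3 - 5*s^2 + 2*s + 8) = (s - 5)*(s - 2)*(s^2 - 3*s - 4) = (s - 5)*(s - 2)*(s + 1)*(s - 4)
(4) = (o - 5)*(o^2 + 5*o + 4) = (o - 5)*(o + 4)*(o + 1)
(5) = (t - 4)*(t^2 - 16) = (t - 4)^2*(t + 4)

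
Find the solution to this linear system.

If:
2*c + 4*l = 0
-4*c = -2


Then:
c = 1/2
l = -1/4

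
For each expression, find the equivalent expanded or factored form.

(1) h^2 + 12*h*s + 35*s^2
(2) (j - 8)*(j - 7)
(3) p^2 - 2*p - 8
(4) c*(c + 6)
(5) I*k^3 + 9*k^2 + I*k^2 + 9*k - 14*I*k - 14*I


(1) = (h + 5*s)*(h + 7*s)
(2) = j^2 - 15*j + 56
(3) = (p - 4)*(p + 2)
(4) = c^2 + 6*c
(5) = (k - 7*I)*(k - 2*I)*(I*k + I)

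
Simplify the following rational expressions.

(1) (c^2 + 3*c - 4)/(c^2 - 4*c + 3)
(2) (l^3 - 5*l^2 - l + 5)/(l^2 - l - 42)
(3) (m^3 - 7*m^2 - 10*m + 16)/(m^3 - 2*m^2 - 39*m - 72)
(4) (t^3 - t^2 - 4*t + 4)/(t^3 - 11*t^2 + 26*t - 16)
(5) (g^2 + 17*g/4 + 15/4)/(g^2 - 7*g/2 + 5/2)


(1) = (c + 4)/(c - 3)
(2) = (l^3 - 5*l^2 - l + 5)/(l^2 - l - 42)
(3) = (m^2 + m - 2)/(m^2 + 6*m + 9)
(4) = (t + 2)/(t - 8)
(5) = (4*g^2 + 17*g + 15)/(4*g^2 - 14*g + 10)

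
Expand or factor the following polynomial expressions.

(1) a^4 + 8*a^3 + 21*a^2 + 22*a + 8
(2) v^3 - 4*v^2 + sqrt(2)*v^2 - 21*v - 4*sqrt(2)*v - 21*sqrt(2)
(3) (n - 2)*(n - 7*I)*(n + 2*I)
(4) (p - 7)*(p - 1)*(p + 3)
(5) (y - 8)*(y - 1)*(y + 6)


(1) = (a + 1)^2*(a + 2)*(a + 4)
(2) = (v - 7)*(v + 3)*(v + sqrt(2))
(3) = n^3 - 2*n^2 - 5*I*n^2 + 14*n + 10*I*n - 28
(4) = p^3 - 5*p^2 - 17*p + 21
(5) = y^3 - 3*y^2 - 46*y + 48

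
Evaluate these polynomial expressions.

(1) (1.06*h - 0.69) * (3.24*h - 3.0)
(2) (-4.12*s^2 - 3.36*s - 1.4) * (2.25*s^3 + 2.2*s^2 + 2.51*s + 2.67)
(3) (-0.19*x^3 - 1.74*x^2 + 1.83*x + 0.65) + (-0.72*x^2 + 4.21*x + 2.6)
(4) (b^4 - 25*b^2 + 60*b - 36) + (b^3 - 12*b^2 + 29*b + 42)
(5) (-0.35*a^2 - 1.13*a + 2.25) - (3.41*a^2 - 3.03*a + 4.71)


(1) = 3.4344*h^2 - 5.4156*h + 2.07
(2) = -9.27*s^5 - 16.624*s^4 - 20.8832*s^3 - 22.514*s^2 - 12.4852*s - 3.738
(3) = -0.19*x^3 - 2.46*x^2 + 6.04*x + 3.25
(4) = b^4 + b^3 - 37*b^2 + 89*b + 6
(5) = -3.76*a^2 + 1.9*a - 2.46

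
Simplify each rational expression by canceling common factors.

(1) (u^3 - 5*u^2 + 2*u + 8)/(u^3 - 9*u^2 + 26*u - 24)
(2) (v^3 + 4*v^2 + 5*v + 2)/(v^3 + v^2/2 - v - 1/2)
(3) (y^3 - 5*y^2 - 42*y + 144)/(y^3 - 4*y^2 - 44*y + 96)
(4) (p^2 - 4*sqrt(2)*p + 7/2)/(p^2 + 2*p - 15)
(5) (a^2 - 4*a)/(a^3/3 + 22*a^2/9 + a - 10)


(1) = (u + 1)/(u - 3)
(2) = (2*v^2 + 6*v + 4)/(2*v^2 - v - 1)
(3) = (y - 3)/(y - 2)
(4) = (2*p^2 - 8*sqrt(2)*p + 7)/(2*p^2 + 4*p - 30)
(5) = (9*a^2 - 36*a)/(3*a^3 + 22*a^2 + 9*a - 90)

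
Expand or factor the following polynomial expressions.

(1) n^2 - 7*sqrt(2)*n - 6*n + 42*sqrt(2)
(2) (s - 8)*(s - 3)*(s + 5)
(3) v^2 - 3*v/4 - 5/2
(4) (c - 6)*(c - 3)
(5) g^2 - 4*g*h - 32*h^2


(1) = (n - 6)*(n - 7*sqrt(2))
(2) = s^3 - 6*s^2 - 31*s + 120
(3) = (v - 2)*(v + 5/4)
(4) = c^2 - 9*c + 18
(5) = (g - 8*h)*(g + 4*h)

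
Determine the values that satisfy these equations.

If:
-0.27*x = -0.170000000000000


Then:
x = 0.63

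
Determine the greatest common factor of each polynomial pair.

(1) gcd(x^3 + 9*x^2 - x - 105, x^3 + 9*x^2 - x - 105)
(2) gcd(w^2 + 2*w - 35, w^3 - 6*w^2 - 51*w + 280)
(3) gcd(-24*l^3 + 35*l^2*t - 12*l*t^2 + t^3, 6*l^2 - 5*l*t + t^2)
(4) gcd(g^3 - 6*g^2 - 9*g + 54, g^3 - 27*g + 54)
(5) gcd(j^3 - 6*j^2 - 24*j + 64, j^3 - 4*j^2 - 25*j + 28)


(1) = gcd((x - 3)*(x + 5)*(x + 7), (x - 3)*(x + 5)*(x + 7)) = x^3 + 9*x^2 - x - 105
(2) = gcd((w - 5)*(w + 7), (w - 8)*(w - 5)*(w + 7)) = w^2 + 2*w - 35
(3) = -3*l + t
(4) = gcd((g - 6)*(g - 3)*(g + 3), (g - 3)^2*(g + 6)) = g - 3
(5) = gcd((j - 8)*(j - 2)*(j + 4), (j - 7)*(j - 1)*(j + 4)) = j + 4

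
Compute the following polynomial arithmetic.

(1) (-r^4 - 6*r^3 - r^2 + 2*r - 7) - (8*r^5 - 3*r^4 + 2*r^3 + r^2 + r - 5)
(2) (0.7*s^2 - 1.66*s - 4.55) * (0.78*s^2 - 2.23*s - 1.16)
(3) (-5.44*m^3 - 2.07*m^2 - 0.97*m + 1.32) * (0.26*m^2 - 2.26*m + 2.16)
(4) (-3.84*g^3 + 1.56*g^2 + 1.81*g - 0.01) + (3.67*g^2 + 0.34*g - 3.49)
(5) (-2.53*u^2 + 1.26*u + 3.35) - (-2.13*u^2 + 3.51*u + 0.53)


(1) = -8*r^5 + 2*r^4 - 8*r^3 - 2*r^2 + r - 2
(2) = 0.546*s^4 - 2.8558*s^3 - 0.6592*s^2 + 12.0721*s + 5.278
(3) = -1.4144*m^5 + 11.7562*m^4 - 7.3244*m^3 - 1.9358*m^2 - 5.0784*m + 2.8512
(4) = -3.84*g^3 + 5.23*g^2 + 2.15*g - 3.5
(5) = -0.4*u^2 - 2.25*u + 2.82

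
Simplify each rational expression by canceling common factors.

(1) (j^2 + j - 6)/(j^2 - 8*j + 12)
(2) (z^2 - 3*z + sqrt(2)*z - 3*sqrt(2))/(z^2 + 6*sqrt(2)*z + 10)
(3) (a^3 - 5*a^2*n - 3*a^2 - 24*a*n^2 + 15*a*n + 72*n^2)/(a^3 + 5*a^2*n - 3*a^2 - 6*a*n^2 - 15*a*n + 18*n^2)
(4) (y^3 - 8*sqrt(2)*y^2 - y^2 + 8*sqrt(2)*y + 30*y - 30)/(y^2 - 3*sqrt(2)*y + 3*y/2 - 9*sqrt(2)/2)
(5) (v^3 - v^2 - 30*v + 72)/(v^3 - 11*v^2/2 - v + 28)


(1) = (j + 3)/(j - 6)
(2) = (z - 3)/(z + 5*sqrt(2))
(3) = (a^2 - 5*a*n - 24*n^2)/(a^2 + 5*a*n - 6*n^2)
(4) = (2*y^2 + y*(-10*sqrt(2) - 2) + 10*sqrt(2))/(2*y + 3)
(5) = (2*v^2 + 6*v - 36)/(2*v^2 - 3*v - 14)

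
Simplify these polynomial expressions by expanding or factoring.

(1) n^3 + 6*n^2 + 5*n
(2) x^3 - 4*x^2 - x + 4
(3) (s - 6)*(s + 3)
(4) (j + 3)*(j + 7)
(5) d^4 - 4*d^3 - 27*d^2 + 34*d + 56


(1) = n*(n + 1)*(n + 5)
(2) = (x - 4)*(x - 1)*(x + 1)
(3) = s^2 - 3*s - 18
(4) = j^2 + 10*j + 21
(5) = (d - 7)*(d - 2)*(d + 1)*(d + 4)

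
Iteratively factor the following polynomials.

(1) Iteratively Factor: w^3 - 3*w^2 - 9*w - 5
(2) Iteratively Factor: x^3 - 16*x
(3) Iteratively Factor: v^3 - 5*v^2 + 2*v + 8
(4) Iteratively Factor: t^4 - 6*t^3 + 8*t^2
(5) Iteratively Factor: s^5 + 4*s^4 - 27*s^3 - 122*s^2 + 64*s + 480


(1) = (w + 1)*(w^2 - 4*w - 5) = (w - 5)*(w + 1)*(w + 1)
(2) = (x - 4)*(x^2 + 4*x) = x*(x - 4)*(x + 4)
(3) = (v + 1)*(v^2 - 6*v + 8) = (v - 2)*(v + 1)*(v - 4)
(4) = (t - 4)*(t^3 - 2*t^2) = t*(t - 4)*(t^2 - 2*t) = t*(t - 4)*(t - 2)*(t)
(5) = (s + 4)*(s^4 - 27*s^2 - 14*s + 120) = (s - 5)*(s + 4)*(s^3 + 5*s^2 - 2*s - 24) = (s - 5)*(s - 2)*(s + 4)*(s^2 + 7*s + 12) = (s - 5)*(s - 2)*(s + 3)*(s + 4)*(s + 4)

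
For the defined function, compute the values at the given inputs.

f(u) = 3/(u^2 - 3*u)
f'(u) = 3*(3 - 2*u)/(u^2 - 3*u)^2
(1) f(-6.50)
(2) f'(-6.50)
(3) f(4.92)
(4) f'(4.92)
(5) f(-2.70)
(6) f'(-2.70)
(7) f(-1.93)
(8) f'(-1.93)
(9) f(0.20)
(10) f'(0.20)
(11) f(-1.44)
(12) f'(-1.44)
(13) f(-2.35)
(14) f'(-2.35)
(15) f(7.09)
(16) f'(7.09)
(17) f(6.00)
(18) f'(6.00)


(1) = 0.05
(2) = 0.01
(3) = 0.32
(4) = -0.23
(5) = 0.19
(6) = 0.11
(7) = 0.32
(8) = 0.23
(9) = -5.36
(10) = 24.87
(11) = 0.47
(12) = 0.43
(13) = 0.24
(14) = 0.15
(15) = 0.10
(16) = -0.04
(17) = 0.17
(18) = -0.08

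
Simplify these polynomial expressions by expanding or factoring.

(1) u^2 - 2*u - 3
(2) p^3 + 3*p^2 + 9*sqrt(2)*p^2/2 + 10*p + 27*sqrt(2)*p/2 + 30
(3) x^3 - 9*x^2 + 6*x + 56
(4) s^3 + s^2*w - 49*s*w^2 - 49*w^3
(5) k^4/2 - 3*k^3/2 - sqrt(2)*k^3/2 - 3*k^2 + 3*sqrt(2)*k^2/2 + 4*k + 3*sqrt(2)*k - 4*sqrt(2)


(1) = (u - 3)*(u + 1)
(2) = (p + 3)*(p + 2*sqrt(2))*(p + 5*sqrt(2)/2)
(3) = (x - 7)*(x - 4)*(x + 2)
(4) = (s - 7*w)*(s + w)*(s + 7*w)
(5) = (k/2 + 1)*(k - 4)*(k - 1)*(k - sqrt(2))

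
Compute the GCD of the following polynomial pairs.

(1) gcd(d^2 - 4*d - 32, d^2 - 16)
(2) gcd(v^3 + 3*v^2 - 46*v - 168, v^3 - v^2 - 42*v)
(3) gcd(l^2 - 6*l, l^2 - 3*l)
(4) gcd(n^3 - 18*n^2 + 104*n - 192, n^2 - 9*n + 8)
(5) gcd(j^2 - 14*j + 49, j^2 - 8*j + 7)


(1) = gcd((d - 8)*(d + 4), (d - 4)*(d + 4)) = d + 4
(2) = v^2 - v - 42
(3) = l
(4) = n - 8
(5) = j - 7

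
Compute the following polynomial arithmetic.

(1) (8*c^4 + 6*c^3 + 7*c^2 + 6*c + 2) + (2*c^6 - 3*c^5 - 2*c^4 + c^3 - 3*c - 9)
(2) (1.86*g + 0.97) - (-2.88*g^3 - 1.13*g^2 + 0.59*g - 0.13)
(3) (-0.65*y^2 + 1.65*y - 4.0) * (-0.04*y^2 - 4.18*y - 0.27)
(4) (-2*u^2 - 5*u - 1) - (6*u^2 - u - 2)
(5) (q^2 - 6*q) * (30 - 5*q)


(1) = 2*c^6 - 3*c^5 + 6*c^4 + 7*c^3 + 7*c^2 + 3*c - 7
(2) = 2.88*g^3 + 1.13*g^2 + 1.27*g + 1.1
(3) = 0.026*y^4 + 2.651*y^3 - 6.5615*y^2 + 16.2745*y + 1.08
(4) = -8*u^2 - 4*u + 1
(5) = -5*q^3 + 60*q^2 - 180*q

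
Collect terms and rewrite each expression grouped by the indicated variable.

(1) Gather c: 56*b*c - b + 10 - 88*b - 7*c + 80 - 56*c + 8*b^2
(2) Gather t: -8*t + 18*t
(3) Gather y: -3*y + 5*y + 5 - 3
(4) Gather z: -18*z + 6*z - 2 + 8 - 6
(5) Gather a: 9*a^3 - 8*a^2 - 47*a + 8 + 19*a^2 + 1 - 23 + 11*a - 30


(1) = 8*b^2 - 89*b + c*(56*b - 63) + 90
(2) = 10*t
(3) = 2*y + 2
(4) = -12*z
(5) = 9*a^3 + 11*a^2 - 36*a - 44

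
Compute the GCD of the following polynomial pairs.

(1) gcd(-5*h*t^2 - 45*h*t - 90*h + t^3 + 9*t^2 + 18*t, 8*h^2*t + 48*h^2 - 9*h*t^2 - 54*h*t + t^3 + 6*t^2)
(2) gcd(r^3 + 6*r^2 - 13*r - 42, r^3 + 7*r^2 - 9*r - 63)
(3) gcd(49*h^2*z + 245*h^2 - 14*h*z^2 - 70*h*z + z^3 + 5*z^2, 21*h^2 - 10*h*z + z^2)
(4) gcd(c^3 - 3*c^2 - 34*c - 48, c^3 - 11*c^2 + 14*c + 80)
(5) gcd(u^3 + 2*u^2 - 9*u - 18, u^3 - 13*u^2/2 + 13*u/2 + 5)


(1) = gcd((-5*h + t)*(t + 3)*(t + 6), (-8*h + t)*(-h + t)*(t + 6)) = t + 6
(2) = gcd((r - 3)*(r + 2)*(r + 7), (r - 3)*(r + 3)*(r + 7)) = r^2 + 4*r - 21
(3) = gcd((-7*h + z)^2*(z + 5), (-7*h + z)*(-3*h + z)) = -7*h + z
(4) = gcd((c - 8)*(c + 2)*(c + 3), (c - 8)*(c - 5)*(c + 2)) = c^2 - 6*c - 16
(5) = gcd((u - 3)*(u + 2)*(u + 3), (u - 5)*(u - 2)*(u + 1/2)) = 1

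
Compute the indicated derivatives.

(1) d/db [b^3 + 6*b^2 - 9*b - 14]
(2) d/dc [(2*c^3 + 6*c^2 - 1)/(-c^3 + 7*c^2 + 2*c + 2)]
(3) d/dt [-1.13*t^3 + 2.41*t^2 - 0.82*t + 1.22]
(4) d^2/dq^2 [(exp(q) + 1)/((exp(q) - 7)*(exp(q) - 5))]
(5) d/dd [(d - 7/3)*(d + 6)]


(1) = 3*b^2 + 12*b - 9
(2) = (20*c^4 + 8*c^3 + 21*c^2 + 38*c + 2)/(c^6 - 14*c^5 + 45*c^4 + 24*c^3 + 32*c^2 + 8*c + 4)
(3) = -3.39*t^2 + 4.82*t - 0.82
(4) = (exp(4*q) + 16*exp(3*q) - 246*exp(2*q) + 424*exp(q) + 1645)*exp(q)/(exp(6*q) - 36*exp(5*q) + 537*exp(4*q) - 4248*exp(3*q) + 18795*exp(2*q) - 44100*exp(q) + 42875)
(5) = 2*d + 11/3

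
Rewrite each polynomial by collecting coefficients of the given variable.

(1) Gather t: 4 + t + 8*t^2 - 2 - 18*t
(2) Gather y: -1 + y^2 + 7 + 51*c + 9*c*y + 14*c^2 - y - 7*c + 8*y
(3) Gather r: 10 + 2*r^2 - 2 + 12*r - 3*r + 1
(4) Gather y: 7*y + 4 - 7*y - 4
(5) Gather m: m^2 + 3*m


(1) = 8*t^2 - 17*t + 2
(2) = 14*c^2 + 44*c + y^2 + y*(9*c + 7) + 6
(3) = 2*r^2 + 9*r + 9
(4) = 0
(5) = m^2 + 3*m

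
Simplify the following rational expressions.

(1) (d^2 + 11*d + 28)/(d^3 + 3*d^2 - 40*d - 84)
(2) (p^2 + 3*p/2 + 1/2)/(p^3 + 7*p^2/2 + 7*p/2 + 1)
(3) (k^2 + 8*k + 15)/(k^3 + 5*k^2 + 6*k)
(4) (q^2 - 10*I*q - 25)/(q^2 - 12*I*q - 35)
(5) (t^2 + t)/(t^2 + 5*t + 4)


(1) = (d + 4)/(d^2 - 4*d - 12)
(2) = 1/(p + 2)
(3) = (k + 5)/(k^2 + 2*k)
(4) = (q - 5*I)/(q - 7*I)
(5) = t/(t + 4)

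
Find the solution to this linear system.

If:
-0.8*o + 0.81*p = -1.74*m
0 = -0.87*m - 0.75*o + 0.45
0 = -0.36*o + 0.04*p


Then:
m = 0.67
o = -0.18
p = -1.62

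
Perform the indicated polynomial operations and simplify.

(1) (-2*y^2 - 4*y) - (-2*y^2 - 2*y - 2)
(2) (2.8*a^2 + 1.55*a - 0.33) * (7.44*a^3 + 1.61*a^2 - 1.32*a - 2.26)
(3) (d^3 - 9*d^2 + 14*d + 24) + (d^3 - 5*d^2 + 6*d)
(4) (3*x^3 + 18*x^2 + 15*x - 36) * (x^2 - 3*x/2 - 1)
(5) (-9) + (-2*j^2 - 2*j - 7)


(1) = 2 - 2*y
(2) = 20.832*a^5 + 16.04*a^4 - 3.6557*a^3 - 8.9053*a^2 - 3.0674*a + 0.7458
(3) = 2*d^3 - 14*d^2 + 20*d + 24
(4) = 3*x^5 + 27*x^4/2 - 15*x^3 - 153*x^2/2 + 39*x + 36
(5) = -2*j^2 - 2*j - 16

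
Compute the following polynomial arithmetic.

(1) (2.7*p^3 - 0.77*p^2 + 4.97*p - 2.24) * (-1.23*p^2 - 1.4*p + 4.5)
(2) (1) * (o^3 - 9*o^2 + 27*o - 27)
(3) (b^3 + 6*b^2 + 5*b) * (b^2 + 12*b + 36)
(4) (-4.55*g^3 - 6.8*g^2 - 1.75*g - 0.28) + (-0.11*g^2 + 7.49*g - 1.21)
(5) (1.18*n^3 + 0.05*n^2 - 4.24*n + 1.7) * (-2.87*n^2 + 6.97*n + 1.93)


(1) = -3.321*p^5 - 2.8329*p^4 + 7.1149*p^3 - 7.6678*p^2 + 25.501*p - 10.08
(2) = o^3 - 9*o^2 + 27*o - 27
(3) = b^5 + 18*b^4 + 113*b^3 + 276*b^2 + 180*b
(4) = -4.55*g^3 - 6.91*g^2 + 5.74*g - 1.49
(5) = -3.3866*n^5 + 8.0811*n^4 + 14.7947*n^3 - 34.3353*n^2 + 3.6658*n + 3.281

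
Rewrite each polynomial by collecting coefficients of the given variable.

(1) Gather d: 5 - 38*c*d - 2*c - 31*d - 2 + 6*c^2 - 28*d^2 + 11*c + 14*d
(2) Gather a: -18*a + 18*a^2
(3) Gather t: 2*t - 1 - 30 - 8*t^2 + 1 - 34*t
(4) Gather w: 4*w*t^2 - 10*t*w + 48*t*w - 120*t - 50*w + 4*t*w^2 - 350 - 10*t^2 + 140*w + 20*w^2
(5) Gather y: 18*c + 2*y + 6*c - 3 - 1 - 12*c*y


(1) = 6*c^2 + 9*c - 28*d^2 + d*(-38*c - 17) + 3
(2) = 18*a^2 - 18*a
(3) = -8*t^2 - 32*t - 30
(4) = -10*t^2 - 120*t + w^2*(4*t + 20) + w*(4*t^2 + 38*t + 90) - 350
(5) = 24*c + y*(2 - 12*c) - 4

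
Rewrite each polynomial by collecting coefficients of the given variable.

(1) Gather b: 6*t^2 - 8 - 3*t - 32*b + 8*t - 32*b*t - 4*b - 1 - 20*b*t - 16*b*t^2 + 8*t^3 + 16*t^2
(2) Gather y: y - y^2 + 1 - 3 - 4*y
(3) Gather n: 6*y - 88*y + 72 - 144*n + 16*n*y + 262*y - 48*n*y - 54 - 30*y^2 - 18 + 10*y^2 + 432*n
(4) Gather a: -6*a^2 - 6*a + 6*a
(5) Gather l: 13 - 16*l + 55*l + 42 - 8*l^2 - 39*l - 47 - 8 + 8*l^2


(1) = b*(-16*t^2 - 52*t - 36) + 8*t^3 + 22*t^2 + 5*t - 9
(2) = -y^2 - 3*y - 2
(3) = n*(288 - 32*y) - 20*y^2 + 180*y
(4) = -6*a^2
(5) = 0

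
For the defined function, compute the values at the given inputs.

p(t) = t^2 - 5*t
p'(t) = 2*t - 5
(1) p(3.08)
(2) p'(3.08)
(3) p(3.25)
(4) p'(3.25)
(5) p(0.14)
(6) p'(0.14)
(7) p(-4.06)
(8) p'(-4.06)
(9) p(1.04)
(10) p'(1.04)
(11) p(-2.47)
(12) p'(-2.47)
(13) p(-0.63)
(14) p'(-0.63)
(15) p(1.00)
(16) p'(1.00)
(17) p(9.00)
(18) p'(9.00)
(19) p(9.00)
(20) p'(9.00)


(1) = -5.91
(2) = 1.16
(3) = -5.69
(4) = 1.50
(5) = -0.68
(6) = -4.72
(7) = 36.78
(8) = -13.12
(9) = -4.12
(10) = -2.92
(11) = 18.45
(12) = -9.94
(13) = 3.55
(14) = -6.26
(15) = -4.00
(16) = -3.00
(17) = 36.00
(18) = 13.00
(19) = 36.00
(20) = 13.00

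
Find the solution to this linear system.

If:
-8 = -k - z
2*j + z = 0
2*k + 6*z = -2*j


Then:
j = 8/3
k = 40/3
z = -16/3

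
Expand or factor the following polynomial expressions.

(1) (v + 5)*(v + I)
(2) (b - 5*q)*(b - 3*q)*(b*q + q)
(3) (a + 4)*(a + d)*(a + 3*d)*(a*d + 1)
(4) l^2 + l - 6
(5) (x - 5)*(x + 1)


(1) = v^2 + 5*v + I*v + 5*I
(2) = b^3*q - 8*b^2*q^2 + b^2*q + 15*b*q^3 - 8*b*q^2 + 15*q^3
(3) = a^4*d + 4*a^3*d^2 + 4*a^3*d + a^3 + 3*a^2*d^3 + 16*a^2*d^2 + 4*a^2*d + 4*a^2 + 12*a*d^3 + 3*a*d^2 + 16*a*d + 12*d^2
(4) = (l - 2)*(l + 3)
(5) = x^2 - 4*x - 5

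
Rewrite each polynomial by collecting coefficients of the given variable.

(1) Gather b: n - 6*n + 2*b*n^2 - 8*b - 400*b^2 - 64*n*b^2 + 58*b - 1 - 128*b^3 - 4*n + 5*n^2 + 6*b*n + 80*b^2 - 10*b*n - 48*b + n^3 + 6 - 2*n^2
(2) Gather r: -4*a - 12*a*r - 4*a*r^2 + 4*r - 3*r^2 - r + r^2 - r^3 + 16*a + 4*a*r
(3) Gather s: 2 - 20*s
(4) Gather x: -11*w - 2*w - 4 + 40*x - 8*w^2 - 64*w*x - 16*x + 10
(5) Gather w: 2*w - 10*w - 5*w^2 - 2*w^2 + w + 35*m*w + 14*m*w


(1) = -128*b^3 + b^2*(-64*n - 320) + b*(2*n^2 - 4*n + 2) + n^3 + 3*n^2 - 9*n + 5
(2) = 12*a - r^3 + r^2*(-4*a - 2) + r*(3 - 8*a)
(3) = 2 - 20*s
(4) = -8*w^2 - 13*w + x*(24 - 64*w) + 6
(5) = -7*w^2 + w*(49*m - 7)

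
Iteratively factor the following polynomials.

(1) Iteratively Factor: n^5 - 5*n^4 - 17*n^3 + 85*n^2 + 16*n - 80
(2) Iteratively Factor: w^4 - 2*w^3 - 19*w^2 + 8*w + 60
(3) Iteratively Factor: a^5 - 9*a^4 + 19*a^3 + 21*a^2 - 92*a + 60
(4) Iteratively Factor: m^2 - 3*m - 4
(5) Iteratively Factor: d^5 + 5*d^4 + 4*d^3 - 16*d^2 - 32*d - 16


(1) = (n - 4)*(n^4 - n^3 - 21*n^2 + n + 20) = (n - 4)*(n - 1)*(n^3 - 21*n - 20) = (n - 4)*(n - 1)*(n + 4)*(n^2 - 4*n - 5) = (n - 5)*(n - 4)*(n - 1)*(n + 4)*(n + 1)
(2) = (w + 3)*(w^3 - 5*w^2 - 4*w + 20) = (w + 2)*(w + 3)*(w^2 - 7*w + 10) = (w - 5)*(w + 2)*(w + 3)*(w - 2)
(3) = (a + 2)*(a^4 - 11*a^3 + 41*a^2 - 61*a + 30) = (a - 3)*(a + 2)*(a^3 - 8*a^2 + 17*a - 10) = (a - 3)*(a - 1)*(a + 2)*(a^2 - 7*a + 10) = (a - 3)*(a - 2)*(a - 1)*(a + 2)*(a - 5)
(4) = (m + 1)*(m - 4)
(5) = (d + 2)*(d^4 + 3*d^3 - 2*d^2 - 12*d - 8) = (d - 2)*(d + 2)*(d^3 + 5*d^2 + 8*d + 4) = (d - 2)*(d + 2)^2*(d^2 + 3*d + 2) = (d - 2)*(d + 1)*(d + 2)^2*(d + 2)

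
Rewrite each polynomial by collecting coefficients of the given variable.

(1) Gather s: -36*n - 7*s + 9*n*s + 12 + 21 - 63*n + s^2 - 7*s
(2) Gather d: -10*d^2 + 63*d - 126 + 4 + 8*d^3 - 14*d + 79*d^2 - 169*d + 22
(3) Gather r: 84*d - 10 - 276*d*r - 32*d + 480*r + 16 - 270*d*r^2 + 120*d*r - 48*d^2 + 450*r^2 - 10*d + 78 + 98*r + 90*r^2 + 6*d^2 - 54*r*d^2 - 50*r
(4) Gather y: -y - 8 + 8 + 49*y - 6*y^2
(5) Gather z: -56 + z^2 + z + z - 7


(1) = -99*n + s^2 + s*(9*n - 14) + 33
(2) = 8*d^3 + 69*d^2 - 120*d - 100
(3) = -42*d^2 + 42*d + r^2*(540 - 270*d) + r*(-54*d^2 - 156*d + 528) + 84
(4) = -6*y^2 + 48*y
(5) = z^2 + 2*z - 63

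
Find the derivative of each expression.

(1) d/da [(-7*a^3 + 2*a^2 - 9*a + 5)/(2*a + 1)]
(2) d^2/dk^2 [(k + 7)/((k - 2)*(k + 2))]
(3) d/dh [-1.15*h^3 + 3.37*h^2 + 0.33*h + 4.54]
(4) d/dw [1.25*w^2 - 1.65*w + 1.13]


(1) = (-28*a^3 - 17*a^2 + 4*a - 19)/(4*a^2 + 4*a + 1)
(2) = 2*(k^3 + 21*k^2 + 12*k + 28)/(k^6 - 12*k^4 + 48*k^2 - 64)
(3) = -3.45*h^2 + 6.74*h + 0.33
(4) = 2.5*w - 1.65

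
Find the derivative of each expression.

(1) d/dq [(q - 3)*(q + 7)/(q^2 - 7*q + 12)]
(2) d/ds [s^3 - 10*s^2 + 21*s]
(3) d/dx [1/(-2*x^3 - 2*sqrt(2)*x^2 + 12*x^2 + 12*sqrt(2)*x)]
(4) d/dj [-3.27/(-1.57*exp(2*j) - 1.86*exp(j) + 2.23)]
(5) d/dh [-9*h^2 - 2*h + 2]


(1) = -11/(q^2 - 8*q + 16)
(2) = 3*s^2 - 20*s + 21
(3) = (3*x^2/2 - 6*x + sqrt(2)*x - 3*sqrt(2))/(x^2*(x^2 - 6*x + sqrt(2)*x - 6*sqrt(2))^2)
(4) = (-10.2678*exp(j) - 6.0822)*exp(j)/(1.57*exp(2*j) + 1.86*exp(j) - 2.23)^2
(5) = -18*h - 2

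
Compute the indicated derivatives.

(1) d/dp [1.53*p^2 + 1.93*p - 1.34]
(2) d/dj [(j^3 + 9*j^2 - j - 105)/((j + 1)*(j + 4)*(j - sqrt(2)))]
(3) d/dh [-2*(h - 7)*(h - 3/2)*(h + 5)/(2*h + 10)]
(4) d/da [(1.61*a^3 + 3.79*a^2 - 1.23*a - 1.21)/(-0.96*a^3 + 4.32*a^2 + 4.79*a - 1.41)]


(1) = 3.06*p + 1.93
(2) = ((j + 1)*(j + 4)*(j - sqrt(2))*(3*j^2 + 18*j - 1) + (j + 1)*(j + 4)*(-j^3 - 9*j^2 + j + 105) + (j + 1)*(j - sqrt(2))*(-j^3 - 9*j^2 + j + 105) + (j + 4)*(j - sqrt(2))*(-j^3 - 9*j^2 + j + 105))/((j + 1)^2*(j + 4)^2*(j - sqrt(2))^2)
(3) = 17/2 - 2*h
(4) = (10.5936*a^4 + 13.0622*a^3 + 13.1726*a^2 - 0.2334*a + 7.5302)/(0.9216*a^6 - 8.2944*a^5 + 9.4656*a^4 + 44.0928*a^3 + 10.7617*a^2 - 13.5078*a + 1.9881)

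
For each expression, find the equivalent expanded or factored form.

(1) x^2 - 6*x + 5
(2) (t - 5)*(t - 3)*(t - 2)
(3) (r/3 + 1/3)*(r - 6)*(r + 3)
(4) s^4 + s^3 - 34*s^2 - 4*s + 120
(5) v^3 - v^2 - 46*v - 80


(1) = (x - 5)*(x - 1)
(2) = t^3 - 10*t^2 + 31*t - 30
(3) = r^3/3 - 2*r^2/3 - 7*r - 6
(4) = (s - 5)*(s - 2)*(s + 2)*(s + 6)
(5) = (v - 8)*(v + 2)*(v + 5)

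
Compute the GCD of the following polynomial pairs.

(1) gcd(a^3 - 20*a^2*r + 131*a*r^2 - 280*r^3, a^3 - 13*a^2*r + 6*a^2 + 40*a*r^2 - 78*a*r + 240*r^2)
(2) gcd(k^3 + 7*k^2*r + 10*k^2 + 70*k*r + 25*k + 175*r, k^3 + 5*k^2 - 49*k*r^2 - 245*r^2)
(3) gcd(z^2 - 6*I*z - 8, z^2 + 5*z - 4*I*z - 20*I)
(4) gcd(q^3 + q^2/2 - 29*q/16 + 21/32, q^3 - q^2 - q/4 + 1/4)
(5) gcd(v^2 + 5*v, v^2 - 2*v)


(1) = gcd((a - 8*r)*(a - 7*r)*(a - 5*r), (a + 6)*(a - 8*r)*(a - 5*r)) = a^2 - 13*a*r + 40*r^2
(2) = gcd((k + 5)^2*(k + 7*r), (k + 5)*(k - 7*r)*(k + 7*r)) = k^2 + 7*k*r + 5*k + 35*r
(3) = gcd((z - 4*I)*(z - 2*I), (z + 5)*(z - 4*I)) = z - 4*I
(4) = q - 1/2
(5) = gcd(v*(v + 5), v*(v - 2)) = v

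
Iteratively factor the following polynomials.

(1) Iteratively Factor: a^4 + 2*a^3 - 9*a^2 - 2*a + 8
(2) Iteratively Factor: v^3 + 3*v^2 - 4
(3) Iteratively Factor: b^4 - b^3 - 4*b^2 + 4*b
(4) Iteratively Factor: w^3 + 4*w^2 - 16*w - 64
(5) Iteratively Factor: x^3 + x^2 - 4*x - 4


(1) = (a - 2)*(a^3 + 4*a^2 - a - 4) = (a - 2)*(a + 4)*(a^2 - 1) = (a - 2)*(a - 1)*(a + 4)*(a + 1)
(2) = (v + 2)*(v^2 + v - 2) = (v + 2)^2*(v - 1)
(3) = (b - 2)*(b^3 + b^2 - 2*b) = (b - 2)*(b - 1)*(b^2 + 2*b) = b*(b - 2)*(b - 1)*(b + 2)
(4) = (w + 4)*(w^2 - 16) = (w - 4)*(w + 4)*(w + 4)
(5) = (x + 1)*(x^2 - 4) = (x + 1)*(x + 2)*(x - 2)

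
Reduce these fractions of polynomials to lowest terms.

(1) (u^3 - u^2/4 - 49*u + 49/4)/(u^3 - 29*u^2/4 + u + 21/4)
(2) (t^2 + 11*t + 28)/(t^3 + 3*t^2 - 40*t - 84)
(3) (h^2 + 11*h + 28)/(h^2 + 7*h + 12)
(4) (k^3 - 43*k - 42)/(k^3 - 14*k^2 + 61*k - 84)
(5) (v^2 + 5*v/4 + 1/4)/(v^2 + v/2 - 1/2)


(1) = (4*u^2 + 27*u - 7)/(4*u^2 - u - 3)
(2) = (t + 4)/(t^2 - 4*t - 12)
(3) = (h + 7)/(h + 3)
(4) = (k^2 + 7*k + 6)/(k^2 - 7*k + 12)
(5) = (4*v + 1)/(4*v - 2)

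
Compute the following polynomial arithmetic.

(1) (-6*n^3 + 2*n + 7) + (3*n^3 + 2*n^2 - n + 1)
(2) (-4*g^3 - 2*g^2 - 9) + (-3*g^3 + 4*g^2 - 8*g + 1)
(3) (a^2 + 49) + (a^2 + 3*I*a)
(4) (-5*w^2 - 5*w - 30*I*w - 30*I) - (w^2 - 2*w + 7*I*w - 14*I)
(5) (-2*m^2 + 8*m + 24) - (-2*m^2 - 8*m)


(1) = -3*n^3 + 2*n^2 + n + 8
(2) = -7*g^3 + 2*g^2 - 8*g - 8
(3) = 2*a^2 + 3*I*a + 49
(4) = -6*w^2 - 3*w - 37*I*w - 16*I
(5) = 16*m + 24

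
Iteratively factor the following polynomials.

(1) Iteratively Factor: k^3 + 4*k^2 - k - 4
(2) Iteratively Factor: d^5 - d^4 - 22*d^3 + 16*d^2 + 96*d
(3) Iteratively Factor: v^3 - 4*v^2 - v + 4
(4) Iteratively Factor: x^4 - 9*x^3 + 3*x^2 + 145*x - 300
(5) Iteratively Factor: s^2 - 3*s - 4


(1) = (k + 4)*(k^2 - 1) = (k + 1)*(k + 4)*(k - 1)
(2) = (d)*(d^4 - d^3 - 22*d^2 + 16*d + 96) = d*(d + 2)*(d^3 - 3*d^2 - 16*d + 48) = d*(d + 2)*(d + 4)*(d^2 - 7*d + 12) = d*(d - 3)*(d + 2)*(d + 4)*(d - 4)
(3) = (v + 1)*(v^2 - 5*v + 4) = (v - 4)*(v + 1)*(v - 1)
(4) = (x + 4)*(x^3 - 13*x^2 + 55*x - 75) = (x - 5)*(x + 4)*(x^2 - 8*x + 15) = (x - 5)^2*(x + 4)*(x - 3)
(5) = (s - 4)*(s + 1)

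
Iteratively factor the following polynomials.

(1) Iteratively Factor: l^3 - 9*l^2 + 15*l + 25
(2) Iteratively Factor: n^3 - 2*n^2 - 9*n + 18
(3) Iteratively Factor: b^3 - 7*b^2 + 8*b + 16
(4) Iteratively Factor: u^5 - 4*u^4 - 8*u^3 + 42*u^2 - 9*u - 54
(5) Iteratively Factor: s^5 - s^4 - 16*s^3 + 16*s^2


(1) = (l - 5)*(l^2 - 4*l - 5) = (l - 5)^2*(l + 1)
(2) = (n + 3)*(n^2 - 5*n + 6) = (n - 2)*(n + 3)*(n - 3)
(3) = (b - 4)*(b^2 - 3*b - 4) = (b - 4)^2*(b + 1)
(4) = (u - 3)*(u^4 - u^3 - 11*u^2 + 9*u + 18) = (u - 3)*(u + 3)*(u^3 - 4*u^2 + u + 6) = (u - 3)*(u + 1)*(u + 3)*(u^2 - 5*u + 6) = (u - 3)*(u - 2)*(u + 1)*(u + 3)*(u - 3)
(5) = (s)*(s^4 - s^3 - 16*s^2 + 16*s) = s^2*(s^3 - s^2 - 16*s + 16) = s^2*(s + 4)*(s^2 - 5*s + 4) = s^2*(s - 1)*(s + 4)*(s - 4)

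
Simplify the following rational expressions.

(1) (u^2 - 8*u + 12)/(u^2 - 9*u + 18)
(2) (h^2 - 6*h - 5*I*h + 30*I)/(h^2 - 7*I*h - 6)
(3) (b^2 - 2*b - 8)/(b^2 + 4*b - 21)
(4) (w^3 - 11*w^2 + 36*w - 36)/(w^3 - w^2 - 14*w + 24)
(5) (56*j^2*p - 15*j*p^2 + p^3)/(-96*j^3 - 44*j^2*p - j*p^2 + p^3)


(1) = (u - 2)/(u - 3)
(2) = (h^2 + h*(-6 - 5*I) + 30*I)/(h^2 - 7*I*h - 6)
(3) = (b^2 - 2*b - 8)/(b^2 + 4*b - 21)
(4) = (w - 6)/(w + 4)
(5) = (-7*j*p + p^2)/(12*j^2 + 7*j*p + p^2)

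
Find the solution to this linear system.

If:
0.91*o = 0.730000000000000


Then:
o = 0.80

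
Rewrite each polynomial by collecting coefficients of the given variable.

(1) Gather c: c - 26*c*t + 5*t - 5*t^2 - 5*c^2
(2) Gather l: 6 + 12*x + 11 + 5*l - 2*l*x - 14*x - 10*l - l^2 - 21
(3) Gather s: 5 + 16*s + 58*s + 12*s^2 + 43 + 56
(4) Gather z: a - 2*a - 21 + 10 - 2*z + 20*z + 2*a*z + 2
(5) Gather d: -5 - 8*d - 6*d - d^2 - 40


(1) = -5*c^2 + c*(1 - 26*t) - 5*t^2 + 5*t
(2) = -l^2 + l*(-2*x - 5) - 2*x - 4
(3) = 12*s^2 + 74*s + 104
(4) = -a + z*(2*a + 18) - 9
(5) = -d^2 - 14*d - 45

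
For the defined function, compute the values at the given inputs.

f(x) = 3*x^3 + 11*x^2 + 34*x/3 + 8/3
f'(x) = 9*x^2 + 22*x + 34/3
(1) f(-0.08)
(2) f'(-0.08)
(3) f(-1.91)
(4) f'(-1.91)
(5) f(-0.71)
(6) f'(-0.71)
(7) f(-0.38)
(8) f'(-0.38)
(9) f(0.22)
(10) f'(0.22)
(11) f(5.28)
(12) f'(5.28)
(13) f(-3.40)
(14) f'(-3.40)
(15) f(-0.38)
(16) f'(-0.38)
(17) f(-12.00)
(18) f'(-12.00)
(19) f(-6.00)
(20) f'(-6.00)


(1) = 1.83
(2) = 9.63
(3) = 0.25
(4) = 2.15
(5) = -0.91
(6) = 0.25
(7) = -0.22
(8) = 4.27
(9) = 5.72
(10) = 16.61
(11) = 810.76
(12) = 378.40
(13) = -26.62
(14) = 40.57
(15) = -0.22
(16) = 4.27
(17) = -3733.33
(18) = 1043.33
(19) = -317.33
(20) = 203.33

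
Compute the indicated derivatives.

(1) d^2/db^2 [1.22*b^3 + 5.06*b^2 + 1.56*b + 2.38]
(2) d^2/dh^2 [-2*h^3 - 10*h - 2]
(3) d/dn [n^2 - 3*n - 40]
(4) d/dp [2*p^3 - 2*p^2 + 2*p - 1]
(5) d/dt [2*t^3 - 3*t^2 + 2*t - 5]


(1) = 7.32*b + 10.12
(2) = -12*h
(3) = 2*n - 3
(4) = 6*p^2 - 4*p + 2
(5) = 6*t^2 - 6*t + 2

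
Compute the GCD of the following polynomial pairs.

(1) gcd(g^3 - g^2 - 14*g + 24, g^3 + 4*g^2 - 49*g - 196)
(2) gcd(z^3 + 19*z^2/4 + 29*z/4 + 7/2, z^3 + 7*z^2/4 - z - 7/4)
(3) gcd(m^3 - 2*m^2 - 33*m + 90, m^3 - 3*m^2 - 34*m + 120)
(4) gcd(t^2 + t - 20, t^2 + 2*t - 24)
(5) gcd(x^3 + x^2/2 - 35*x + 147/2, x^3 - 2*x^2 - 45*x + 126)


(1) = gcd((g - 3)*(g - 2)*(g + 4), (g - 7)*(g + 4)*(g + 7)) = g + 4
(2) = z^2 + 11*z/4 + 7/4
(3) = gcd((m - 5)*(m - 3)*(m + 6), (m - 5)*(m - 4)*(m + 6)) = m^2 + m - 30
(4) = gcd((t - 4)*(t + 5), (t - 4)*(t + 6)) = t - 4
(5) = gcd((x - 7/2)*(x - 3)*(x + 7), (x - 6)*(x - 3)*(x + 7)) = x^2 + 4*x - 21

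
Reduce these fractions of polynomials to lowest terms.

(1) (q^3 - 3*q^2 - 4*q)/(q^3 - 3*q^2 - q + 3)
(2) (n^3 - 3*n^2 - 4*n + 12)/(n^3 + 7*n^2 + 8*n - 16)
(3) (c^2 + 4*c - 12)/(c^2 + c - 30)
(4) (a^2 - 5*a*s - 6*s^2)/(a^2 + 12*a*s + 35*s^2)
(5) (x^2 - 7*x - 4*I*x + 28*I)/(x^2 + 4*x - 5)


(1) = (q^2 - 4*q)/(q^2 - 4*q + 3)
(2) = (n^3 - 3*n^2 - 4*n + 12)/(n^3 + 7*n^2 + 8*n - 16)
(3) = (c - 2)/(c - 5)
(4) = (a^2 - 5*a*s - 6*s^2)/(a^2 + 12*a*s + 35*s^2)
(5) = (x^2 + x*(-7 - 4*I) + 28*I)/(x^2 + 4*x - 5)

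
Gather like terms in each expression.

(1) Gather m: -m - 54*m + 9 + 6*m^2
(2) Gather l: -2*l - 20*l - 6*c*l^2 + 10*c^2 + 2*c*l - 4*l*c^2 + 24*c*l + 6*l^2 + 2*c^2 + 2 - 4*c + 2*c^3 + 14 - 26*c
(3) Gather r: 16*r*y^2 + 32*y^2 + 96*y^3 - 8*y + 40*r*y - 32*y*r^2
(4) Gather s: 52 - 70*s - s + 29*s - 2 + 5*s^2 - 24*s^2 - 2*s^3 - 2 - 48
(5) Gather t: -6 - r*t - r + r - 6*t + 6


(1) = 6*m^2 - 55*m + 9
(2) = 2*c^3 + 12*c^2 - 30*c + l^2*(6 - 6*c) + l*(-4*c^2 + 26*c - 22) + 16
(3) = -32*r^2*y + r*(16*y^2 + 40*y) + 96*y^3 + 32*y^2 - 8*y
(4) = -2*s^3 - 19*s^2 - 42*s
(5) = t*(-r - 6)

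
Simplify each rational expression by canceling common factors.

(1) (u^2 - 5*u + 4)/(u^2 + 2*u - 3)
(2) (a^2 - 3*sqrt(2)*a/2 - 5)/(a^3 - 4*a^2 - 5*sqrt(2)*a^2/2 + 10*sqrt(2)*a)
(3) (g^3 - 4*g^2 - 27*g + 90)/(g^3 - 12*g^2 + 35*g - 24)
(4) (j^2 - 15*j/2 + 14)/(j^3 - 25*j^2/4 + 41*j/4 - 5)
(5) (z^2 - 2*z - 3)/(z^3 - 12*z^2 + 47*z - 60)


(1) = (u - 4)/(u + 3)
(2) = (4*a + 4*sqrt(2))/(4*a^2 - 16*a)
(3) = (g^2 - g - 30)/(g^2 - 9*g + 8)
(4) = (4*j - 14)/(4*j^2 - 9*j + 5)
(5) = (z + 1)/(z^2 - 9*z + 20)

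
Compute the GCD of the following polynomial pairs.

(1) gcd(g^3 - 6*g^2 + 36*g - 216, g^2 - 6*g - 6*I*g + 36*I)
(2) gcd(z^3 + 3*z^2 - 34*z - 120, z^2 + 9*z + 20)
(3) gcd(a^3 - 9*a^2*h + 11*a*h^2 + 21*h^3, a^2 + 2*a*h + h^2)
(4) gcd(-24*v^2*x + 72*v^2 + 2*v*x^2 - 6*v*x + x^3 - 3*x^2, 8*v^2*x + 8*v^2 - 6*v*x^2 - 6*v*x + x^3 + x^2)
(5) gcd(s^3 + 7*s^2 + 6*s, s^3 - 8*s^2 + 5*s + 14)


(1) = g^2 + g*(-6 - 6*I) + 36*I
(2) = gcd((z - 6)*(z + 4)*(z + 5), (z + 4)*(z + 5)) = z^2 + 9*z + 20
(3) = gcd((a - 7*h)*(a - 3*h)*(a + h), (a + h)^2) = a + h
(4) = -4*v + x
(5) = s + 1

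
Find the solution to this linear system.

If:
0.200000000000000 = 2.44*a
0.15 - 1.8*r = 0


Then:
a = 0.08
r = 0.08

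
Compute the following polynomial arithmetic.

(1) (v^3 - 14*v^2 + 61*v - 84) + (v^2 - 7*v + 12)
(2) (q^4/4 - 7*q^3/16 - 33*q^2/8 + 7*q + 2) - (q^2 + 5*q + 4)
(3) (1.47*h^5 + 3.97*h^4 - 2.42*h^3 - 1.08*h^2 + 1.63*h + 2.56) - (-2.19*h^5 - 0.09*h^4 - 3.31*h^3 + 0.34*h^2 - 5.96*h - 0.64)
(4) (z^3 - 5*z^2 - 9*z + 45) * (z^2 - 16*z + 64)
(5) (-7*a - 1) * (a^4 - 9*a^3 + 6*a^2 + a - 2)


(1) = v^3 - 13*v^2 + 54*v - 72
(2) = q^4/4 - 7*q^3/16 - 41*q^2/8 + 2*q - 2
(3) = 3.66*h^5 + 4.06*h^4 + 0.89*h^3 - 1.42*h^2 + 7.59*h + 3.2
(4) = z^5 - 21*z^4 + 135*z^3 - 131*z^2 - 1296*z + 2880
(5) = -7*a^5 + 62*a^4 - 33*a^3 - 13*a^2 + 13*a + 2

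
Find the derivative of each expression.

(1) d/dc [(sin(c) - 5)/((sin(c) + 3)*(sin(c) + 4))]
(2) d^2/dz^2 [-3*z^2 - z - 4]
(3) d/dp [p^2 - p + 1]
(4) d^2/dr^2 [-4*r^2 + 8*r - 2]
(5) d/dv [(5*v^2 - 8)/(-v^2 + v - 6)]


(1) = (10*sin(c) + cos(c)^2 + 46)*cos(c)/((sin(c) + 3)^2*(sin(c) + 4)^2)
(2) = -6
(3) = 2*p - 1
(4) = -8
(5) = (5*v^2 - 76*v + 8)/(v^4 - 2*v^3 + 13*v^2 - 12*v + 36)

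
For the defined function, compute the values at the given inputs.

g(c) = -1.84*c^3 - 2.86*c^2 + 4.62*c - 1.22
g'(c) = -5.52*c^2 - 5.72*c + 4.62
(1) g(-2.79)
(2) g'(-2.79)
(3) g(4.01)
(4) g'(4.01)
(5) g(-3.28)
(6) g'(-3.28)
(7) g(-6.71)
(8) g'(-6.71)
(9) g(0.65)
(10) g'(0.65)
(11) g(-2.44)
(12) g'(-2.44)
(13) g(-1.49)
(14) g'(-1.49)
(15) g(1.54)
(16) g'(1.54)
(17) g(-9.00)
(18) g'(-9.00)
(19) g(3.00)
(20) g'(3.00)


(1) = 3.59
(2) = -22.39
(3) = -147.33
(4) = -107.08
(5) = 17.79
(6) = -36.00
(7) = 394.90
(8) = -205.53
(9) = 0.07
(10) = -1.43
(11) = -2.79
(12) = -14.29
(13) = -8.37
(14) = 0.89
(15) = -7.61
(16) = -17.28
(17) = 1066.90
(18) = -391.02
(19) = -62.78
(20) = -62.22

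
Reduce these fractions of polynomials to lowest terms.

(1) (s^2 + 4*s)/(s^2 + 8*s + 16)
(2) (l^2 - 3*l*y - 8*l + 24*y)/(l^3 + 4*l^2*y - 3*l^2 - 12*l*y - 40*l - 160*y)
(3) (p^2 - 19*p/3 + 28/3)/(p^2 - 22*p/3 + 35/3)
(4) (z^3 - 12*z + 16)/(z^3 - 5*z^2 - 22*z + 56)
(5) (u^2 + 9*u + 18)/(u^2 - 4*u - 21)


(1) = s/(s + 4)
(2) = (l - 3*y)/(l^2 + 4*l*y + 5*l + 20*y)
(3) = (p - 4)/(p - 5)
(4) = (z - 2)/(z - 7)
(5) = (u + 6)/(u - 7)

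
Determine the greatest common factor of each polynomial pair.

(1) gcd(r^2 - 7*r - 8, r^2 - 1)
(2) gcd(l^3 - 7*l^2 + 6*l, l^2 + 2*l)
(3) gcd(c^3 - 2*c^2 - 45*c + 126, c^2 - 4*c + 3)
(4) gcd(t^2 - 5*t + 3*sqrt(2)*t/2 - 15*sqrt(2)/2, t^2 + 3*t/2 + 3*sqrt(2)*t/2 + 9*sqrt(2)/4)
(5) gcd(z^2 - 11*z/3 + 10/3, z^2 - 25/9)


(1) = gcd((r - 8)*(r + 1), (r - 1)*(r + 1)) = r + 1
(2) = gcd(l*(l - 6)*(l - 1), l*(l + 2)) = l
(3) = gcd((c - 6)*(c - 3)*(c + 7), (c - 3)*(c - 1)) = c - 3
(4) = t + 3*sqrt(2)/2
(5) = z - 5/3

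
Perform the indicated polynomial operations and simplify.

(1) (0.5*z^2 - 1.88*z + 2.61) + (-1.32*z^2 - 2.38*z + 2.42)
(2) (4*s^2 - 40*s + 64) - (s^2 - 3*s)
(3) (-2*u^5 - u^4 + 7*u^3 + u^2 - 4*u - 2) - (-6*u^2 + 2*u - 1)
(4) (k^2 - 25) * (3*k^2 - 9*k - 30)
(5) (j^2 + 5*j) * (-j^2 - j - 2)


(1) = -0.82*z^2 - 4.26*z + 5.03
(2) = 3*s^2 - 37*s + 64
(3) = -2*u^5 - u^4 + 7*u^3 + 7*u^2 - 6*u - 1
(4) = 3*k^4 - 9*k^3 - 105*k^2 + 225*k + 750
(5) = -j^4 - 6*j^3 - 7*j^2 - 10*j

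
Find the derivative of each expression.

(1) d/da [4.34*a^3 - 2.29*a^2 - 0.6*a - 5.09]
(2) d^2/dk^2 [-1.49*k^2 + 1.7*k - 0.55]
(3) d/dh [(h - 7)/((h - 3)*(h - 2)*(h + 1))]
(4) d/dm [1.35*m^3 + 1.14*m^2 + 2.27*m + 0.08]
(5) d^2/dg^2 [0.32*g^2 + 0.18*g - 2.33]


(1) = 13.02*a^2 - 4.58*a - 0.6
(2) = -2.98000000000000
(3) = (-2*h^3 + 25*h^2 - 56*h + 13)/(h^6 - 8*h^5 + 18*h^4 + 4*h^3 - 47*h^2 + 12*h + 36)
(4) = 4.05*m^2 + 2.28*m + 2.27
(5) = 0.640000000000000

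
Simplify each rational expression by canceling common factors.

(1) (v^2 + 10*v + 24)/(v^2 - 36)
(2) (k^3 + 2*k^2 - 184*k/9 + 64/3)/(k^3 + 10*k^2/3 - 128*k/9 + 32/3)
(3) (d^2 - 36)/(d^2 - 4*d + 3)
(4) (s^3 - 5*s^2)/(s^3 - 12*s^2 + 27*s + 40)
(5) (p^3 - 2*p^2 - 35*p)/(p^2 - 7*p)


(1) = (v + 4)/(v - 6)
(2) = (3*k - 8)/(3*k - 4)
(3) = (d^2 - 36)/(d^2 - 4*d + 3)
(4) = s^2/(s^2 - 7*s - 8)
(5) = p + 5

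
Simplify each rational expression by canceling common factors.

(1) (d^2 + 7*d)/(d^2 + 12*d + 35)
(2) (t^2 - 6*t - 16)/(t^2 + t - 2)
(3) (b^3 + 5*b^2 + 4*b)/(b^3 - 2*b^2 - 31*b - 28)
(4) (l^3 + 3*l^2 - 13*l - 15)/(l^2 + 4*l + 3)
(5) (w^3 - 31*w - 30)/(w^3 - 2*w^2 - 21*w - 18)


(1) = d/(d + 5)
(2) = (t - 8)/(t - 1)
(3) = b/(b - 7)
(4) = (l^2 + 2*l - 15)/(l + 3)
(5) = (w + 5)/(w + 3)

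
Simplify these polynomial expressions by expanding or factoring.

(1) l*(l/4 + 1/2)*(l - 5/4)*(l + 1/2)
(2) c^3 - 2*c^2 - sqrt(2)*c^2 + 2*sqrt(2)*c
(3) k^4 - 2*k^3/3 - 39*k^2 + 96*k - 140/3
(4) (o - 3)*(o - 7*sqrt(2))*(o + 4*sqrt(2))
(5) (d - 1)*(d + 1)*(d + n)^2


(1) = l^4/4 + 5*l^3/16 - 17*l^2/32 - 5*l/16
(2) = c*(c - 2)*(c - sqrt(2))
(3) = (k - 5)*(k - 2)*(k - 2/3)*(k + 7)
(4) = o^3 - 3*sqrt(2)*o^2 - 3*o^2 - 56*o + 9*sqrt(2)*o + 168
(5) = d^4 + 2*d^3*n + d^2*n^2 - d^2 - 2*d*n - n^2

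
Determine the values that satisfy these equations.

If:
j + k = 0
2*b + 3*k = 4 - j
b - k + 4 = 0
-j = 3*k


Then:
No Solution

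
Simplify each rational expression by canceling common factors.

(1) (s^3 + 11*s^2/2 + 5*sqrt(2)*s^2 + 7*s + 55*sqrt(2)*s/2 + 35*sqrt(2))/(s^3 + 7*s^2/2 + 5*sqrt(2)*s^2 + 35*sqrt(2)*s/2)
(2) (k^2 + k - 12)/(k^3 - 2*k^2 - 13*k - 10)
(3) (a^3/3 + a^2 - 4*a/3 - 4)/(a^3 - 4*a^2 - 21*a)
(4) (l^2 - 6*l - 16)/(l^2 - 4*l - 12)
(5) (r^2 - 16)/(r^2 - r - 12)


(1) = (4*s + 8)/(4*s)
(2) = (k^2 + k - 12)/(k^3 - 2*k^2 - 13*k - 10)
(3) = (a^2 - 4)/(3*a^2 - 21*a)
(4) = (l - 8)/(l - 6)
(5) = (r + 4)/(r + 3)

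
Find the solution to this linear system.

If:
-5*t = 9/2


Then:
t = -9/10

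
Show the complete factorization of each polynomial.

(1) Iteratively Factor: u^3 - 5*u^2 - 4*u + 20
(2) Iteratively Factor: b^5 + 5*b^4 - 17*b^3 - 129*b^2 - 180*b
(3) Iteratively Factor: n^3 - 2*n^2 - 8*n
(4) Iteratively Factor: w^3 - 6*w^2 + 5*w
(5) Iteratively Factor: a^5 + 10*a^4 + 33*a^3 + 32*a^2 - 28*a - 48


(1) = (u - 2)*(u^2 - 3*u - 10) = (u - 5)*(u - 2)*(u + 2)
(2) = (b - 5)*(b^4 + 10*b^3 + 33*b^2 + 36*b) = b*(b - 5)*(b^3 + 10*b^2 + 33*b + 36) = b*(b - 5)*(b + 4)*(b^2 + 6*b + 9) = b*(b - 5)*(b + 3)*(b + 4)*(b + 3)
(3) = (n + 2)*(n^2 - 4*n) = (n - 4)*(n + 2)*(n)
(4) = (w - 1)*(w^2 - 5*w) = w*(w - 1)*(w - 5)
(5) = (a + 4)*(a^4 + 6*a^3 + 9*a^2 - 4*a - 12) = (a + 3)*(a + 4)*(a^3 + 3*a^2 - 4) = (a - 1)*(a + 3)*(a + 4)*(a^2 + 4*a + 4) = (a - 1)*(a + 2)*(a + 3)*(a + 4)*(a + 2)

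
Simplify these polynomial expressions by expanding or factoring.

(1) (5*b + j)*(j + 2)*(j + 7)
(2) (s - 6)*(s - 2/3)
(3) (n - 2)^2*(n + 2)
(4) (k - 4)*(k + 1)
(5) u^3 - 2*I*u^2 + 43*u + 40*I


(1) = 5*b*j^2 + 45*b*j + 70*b + j^3 + 9*j^2 + 14*j
(2) = s^2 - 20*s/3 + 4
(3) = n^3 - 2*n^2 - 4*n + 8
(4) = k^2 - 3*k - 4
(5) = (u - 8*I)*(u + I)*(u + 5*I)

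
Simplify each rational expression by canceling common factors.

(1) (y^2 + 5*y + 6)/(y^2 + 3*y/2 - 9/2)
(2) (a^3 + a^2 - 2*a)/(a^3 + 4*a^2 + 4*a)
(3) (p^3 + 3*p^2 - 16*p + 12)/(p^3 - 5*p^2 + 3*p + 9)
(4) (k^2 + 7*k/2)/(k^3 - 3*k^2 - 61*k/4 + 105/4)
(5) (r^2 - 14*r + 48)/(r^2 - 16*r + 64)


(1) = (2*y + 4)/(2*y - 3)
(2) = (a - 1)/(a + 2)
(3) = (p^3 + 3*p^2 - 16*p + 12)/(p^3 - 5*p^2 + 3*p + 9)
(4) = 2*k/(2*k^2 - 13*k + 15)
(5) = (r - 6)/(r - 8)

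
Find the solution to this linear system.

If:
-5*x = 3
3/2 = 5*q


Then:
q = 3/10
x = -3/5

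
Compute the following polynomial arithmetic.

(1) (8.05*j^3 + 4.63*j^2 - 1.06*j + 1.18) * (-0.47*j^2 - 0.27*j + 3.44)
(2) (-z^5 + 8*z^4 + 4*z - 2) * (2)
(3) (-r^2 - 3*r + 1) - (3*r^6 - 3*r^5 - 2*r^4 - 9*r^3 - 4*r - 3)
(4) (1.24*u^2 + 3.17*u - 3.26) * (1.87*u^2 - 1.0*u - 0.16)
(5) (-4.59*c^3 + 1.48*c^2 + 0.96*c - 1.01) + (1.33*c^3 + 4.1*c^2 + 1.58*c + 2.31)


(1) = -3.7835*j^5 - 4.3496*j^4 + 26.9401*j^3 + 15.6588*j^2 - 3.965*j + 4.0592
(2) = -2*z^5 + 16*z^4 + 8*z - 4
(3) = -3*r^6 + 3*r^5 + 2*r^4 + 9*r^3 - r^2 + r + 4
(4) = 2.3188*u^4 + 4.6879*u^3 - 9.4646*u^2 + 2.7528*u + 0.5216
(5) = -3.26*c^3 + 5.58*c^2 + 2.54*c + 1.3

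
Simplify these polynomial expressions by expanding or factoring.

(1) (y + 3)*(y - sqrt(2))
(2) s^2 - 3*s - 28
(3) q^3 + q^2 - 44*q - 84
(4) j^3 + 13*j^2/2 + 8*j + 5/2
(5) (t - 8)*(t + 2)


(1) = y^2 - sqrt(2)*y + 3*y - 3*sqrt(2)
(2) = (s - 7)*(s + 4)
(3) = (q - 7)*(q + 2)*(q + 6)
(4) = (j + 1/2)*(j + 1)*(j + 5)
(5) = t^2 - 6*t - 16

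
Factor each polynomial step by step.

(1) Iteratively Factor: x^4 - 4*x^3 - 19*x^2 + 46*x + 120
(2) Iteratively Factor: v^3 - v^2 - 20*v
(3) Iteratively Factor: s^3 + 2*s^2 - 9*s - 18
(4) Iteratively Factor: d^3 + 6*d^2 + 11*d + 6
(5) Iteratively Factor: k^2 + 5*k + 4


(1) = (x - 5)*(x^3 + x^2 - 14*x - 24) = (x - 5)*(x + 3)*(x^2 - 2*x - 8) = (x - 5)*(x + 2)*(x + 3)*(x - 4)
(2) = (v)*(v^2 - v - 20) = v*(v + 4)*(v - 5)
(3) = (s + 3)*(s^2 - s - 6) = (s + 2)*(s + 3)*(s - 3)
(4) = (d + 2)*(d^2 + 4*d + 3) = (d + 1)*(d + 2)*(d + 3)
(5) = (k + 4)*(k + 1)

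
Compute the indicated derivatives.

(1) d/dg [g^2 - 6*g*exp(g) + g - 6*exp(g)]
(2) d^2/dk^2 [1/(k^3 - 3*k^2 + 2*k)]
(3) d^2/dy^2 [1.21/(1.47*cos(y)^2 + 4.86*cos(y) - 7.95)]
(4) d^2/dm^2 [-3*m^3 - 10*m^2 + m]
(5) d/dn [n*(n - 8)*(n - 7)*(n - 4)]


(1) = -6*g*exp(g) + 2*g - 12*exp(g) + 1
(2) = 2*(3*k*(1 - k)*(k^2 - 3*k + 2) + (3*k^2 - 6*k + 2)^2)/(k^3*(k^2 - 3*k + 2)^3)
(3) = (-10.458756*(1 - cos(y)^2)^2 - 25.933446*cos(y)^3 - 90.371754*cos(y)^2 + 5.116122*cos(y) + 95.899518)/(1.47*cos(y)^2 + 4.86*cos(y) - 7.95)^3
(4) = -18*m - 20
(5) = 4*n^3 - 57*n^2 + 232*n - 224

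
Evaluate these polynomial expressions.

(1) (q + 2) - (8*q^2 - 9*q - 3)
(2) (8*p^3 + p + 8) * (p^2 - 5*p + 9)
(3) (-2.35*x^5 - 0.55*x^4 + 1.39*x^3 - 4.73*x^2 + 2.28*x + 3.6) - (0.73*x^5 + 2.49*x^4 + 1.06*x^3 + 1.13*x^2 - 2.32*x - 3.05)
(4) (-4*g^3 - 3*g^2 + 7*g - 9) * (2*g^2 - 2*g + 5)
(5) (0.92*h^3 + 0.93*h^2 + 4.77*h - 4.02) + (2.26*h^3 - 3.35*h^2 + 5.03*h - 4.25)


(1) = -8*q^2 + 10*q + 5
(2) = 8*p^5 - 40*p^4 + 73*p^3 + 3*p^2 - 31*p + 72
(3) = -3.08*x^5 - 3.04*x^4 + 0.33*x^3 - 5.86*x^2 + 4.6*x + 6.65
(4) = -8*g^5 + 2*g^4 - 47*g^2 + 53*g - 45
(5) = 3.18*h^3 - 2.42*h^2 + 9.8*h - 8.27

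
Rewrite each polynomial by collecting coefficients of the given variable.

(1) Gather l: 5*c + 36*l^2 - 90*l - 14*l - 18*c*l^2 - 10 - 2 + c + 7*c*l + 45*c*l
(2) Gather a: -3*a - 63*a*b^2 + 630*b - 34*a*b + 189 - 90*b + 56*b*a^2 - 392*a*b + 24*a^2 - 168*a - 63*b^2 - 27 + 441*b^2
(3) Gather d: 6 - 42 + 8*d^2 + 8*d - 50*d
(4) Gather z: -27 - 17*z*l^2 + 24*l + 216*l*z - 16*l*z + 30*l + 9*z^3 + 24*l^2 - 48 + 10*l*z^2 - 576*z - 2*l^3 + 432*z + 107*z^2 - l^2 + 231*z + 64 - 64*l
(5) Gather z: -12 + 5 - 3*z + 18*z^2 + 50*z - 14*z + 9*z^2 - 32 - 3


(1) = 6*c + l^2*(36 - 18*c) + l*(52*c - 104) - 12
(2) = a^2*(56*b + 24) + a*(-63*b^2 - 426*b - 171) + 378*b^2 + 540*b + 162
(3) = 8*d^2 - 42*d - 36
(4) = -2*l^3 + 23*l^2 - 10*l + 9*z^3 + z^2*(10*l + 107) + z*(-17*l^2 + 200*l + 87) - 11
(5) = 27*z^2 + 33*z - 42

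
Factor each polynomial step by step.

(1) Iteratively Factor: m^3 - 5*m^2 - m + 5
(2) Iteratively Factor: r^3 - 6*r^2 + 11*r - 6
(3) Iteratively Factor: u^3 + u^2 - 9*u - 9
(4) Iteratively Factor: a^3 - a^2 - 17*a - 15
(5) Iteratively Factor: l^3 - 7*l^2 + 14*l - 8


(1) = (m - 1)*(m^2 - 4*m - 5) = (m - 5)*(m - 1)*(m + 1)
(2) = (r - 2)*(r^2 - 4*r + 3) = (r - 3)*(r - 2)*(r - 1)
(3) = (u - 3)*(u^2 + 4*u + 3) = (u - 3)*(u + 1)*(u + 3)
(4) = (a + 1)*(a^2 - 2*a - 15) = (a + 1)*(a + 3)*(a - 5)
(5) = (l - 1)*(l^2 - 6*l + 8) = (l - 4)*(l - 1)*(l - 2)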